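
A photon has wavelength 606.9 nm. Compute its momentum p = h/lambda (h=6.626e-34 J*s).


p = h / lambda
= 6.626e-34 / (606.9e-9)
= 6.626e-34 / 6.0690e-07
= 1.0918e-27 kg*m/s

1.0918e-27


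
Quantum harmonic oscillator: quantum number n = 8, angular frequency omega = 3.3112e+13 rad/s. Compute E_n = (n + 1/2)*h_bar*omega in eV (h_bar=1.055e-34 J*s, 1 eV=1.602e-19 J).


E = (n + 1/2) * h_bar * omega
= (8 + 0.5) * 1.055e-34 * 3.3112e+13
= 8.5 * 3.4933e-21
= 2.9693e-20 J
= 0.1854 eV

0.1854


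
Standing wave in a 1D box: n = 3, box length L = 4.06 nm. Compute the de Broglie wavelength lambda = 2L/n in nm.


lambda = 2L / n
= 2 * 4.06 / 3
= 8.12 / 3
= 2.7067 nm

2.7067


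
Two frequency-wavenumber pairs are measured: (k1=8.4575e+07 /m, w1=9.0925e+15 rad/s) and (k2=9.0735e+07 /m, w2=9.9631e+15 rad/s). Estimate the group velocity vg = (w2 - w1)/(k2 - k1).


vg = (w2 - w1) / (k2 - k1)
= (9.9631e+15 - 9.0925e+15) / (9.0735e+07 - 8.4575e+07)
= 8.7060e+14 / 6.1600e+06
= 1.4133e+08 m/s

1.4133e+08


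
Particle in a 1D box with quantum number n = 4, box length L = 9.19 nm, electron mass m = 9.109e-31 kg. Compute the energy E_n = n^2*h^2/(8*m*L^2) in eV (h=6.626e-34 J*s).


E = n^2 * h^2 / (8 * m * L^2)
= 4^2 * (6.626e-34)^2 / (8 * 9.109e-31 * (9.19e-9)^2)
= 16 * 4.3904e-67 / (8 * 9.109e-31 * 8.4456e-17)
= 1.1414e-20 J
= 0.0712 eV

0.0712


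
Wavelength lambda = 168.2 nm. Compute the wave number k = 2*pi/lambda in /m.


k = 2 * pi / lambda
= 6.2832 / (168.2e-9)
= 6.2832 / 1.6820e-07
= 3.7355e+07 /m

3.7355e+07


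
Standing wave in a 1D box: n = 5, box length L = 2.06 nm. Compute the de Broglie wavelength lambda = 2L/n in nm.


lambda = 2L / n
= 2 * 2.06 / 5
= 4.12 / 5
= 0.824 nm

0.824


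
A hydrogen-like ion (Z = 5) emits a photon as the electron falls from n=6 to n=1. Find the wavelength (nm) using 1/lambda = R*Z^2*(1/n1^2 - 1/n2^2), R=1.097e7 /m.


1/lambda = R * Z^2 * (1/n1^2 - 1/n2^2)
= 1.097e7 * 5^2 * (1/1^2 - 1/6^2)
= 1.097e7 * 25 * (1.0 - 0.027778)
= 2.6663e+08 /m
lambda = 1 / 2.6663e+08
= 3.7505 nm

3.7505


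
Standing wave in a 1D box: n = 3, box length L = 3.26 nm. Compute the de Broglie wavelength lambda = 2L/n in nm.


lambda = 2L / n
= 2 * 3.26 / 3
= 6.52 / 3
= 2.1733 nm

2.1733


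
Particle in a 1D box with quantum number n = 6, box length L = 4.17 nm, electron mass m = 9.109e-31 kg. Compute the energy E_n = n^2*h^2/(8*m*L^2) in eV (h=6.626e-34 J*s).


E = n^2 * h^2 / (8 * m * L^2)
= 6^2 * (6.626e-34)^2 / (8 * 9.109e-31 * (4.17e-9)^2)
= 36 * 4.3904e-67 / (8 * 9.109e-31 * 1.7389e-17)
= 1.2473e-19 J
= 0.7786 eV

0.7786


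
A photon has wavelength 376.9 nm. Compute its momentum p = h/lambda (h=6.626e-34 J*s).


p = h / lambda
= 6.626e-34 / (376.9e-9)
= 6.626e-34 / 3.7690e-07
= 1.7580e-27 kg*m/s

1.7580e-27


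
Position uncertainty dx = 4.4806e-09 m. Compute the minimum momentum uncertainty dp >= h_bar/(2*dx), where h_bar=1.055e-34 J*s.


dp = h_bar / (2 * dx)
= 1.055e-34 / (2 * 4.4806e-09)
= 1.055e-34 / 8.9612e-09
= 1.1773e-26 kg*m/s

1.1773e-26


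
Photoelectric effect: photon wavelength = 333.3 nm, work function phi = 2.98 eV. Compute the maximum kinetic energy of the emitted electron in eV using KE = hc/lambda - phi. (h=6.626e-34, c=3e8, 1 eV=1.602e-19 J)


E_photon = hc / lambda
= (6.626e-34)(3e8) / (333.3e-9)
= 5.9640e-19 J
= 3.7228 eV
KE = E_photon - phi
= 3.7228 - 2.98
= 0.7428 eV

0.7428


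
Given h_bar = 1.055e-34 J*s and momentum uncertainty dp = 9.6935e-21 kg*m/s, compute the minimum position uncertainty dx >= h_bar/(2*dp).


dx = h_bar / (2 * dp)
= 1.055e-34 / (2 * 9.6935e-21)
= 1.055e-34 / 1.9387e-20
= 5.4418e-15 m

5.4418e-15


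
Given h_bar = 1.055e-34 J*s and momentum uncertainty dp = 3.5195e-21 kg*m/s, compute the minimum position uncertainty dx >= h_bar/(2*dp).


dx = h_bar / (2 * dp)
= 1.055e-34 / (2 * 3.5195e-21)
= 1.055e-34 / 7.0390e-21
= 1.4988e-14 m

1.4988e-14


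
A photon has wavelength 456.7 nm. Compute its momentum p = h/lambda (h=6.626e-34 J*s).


p = h / lambda
= 6.626e-34 / (456.7e-9)
= 6.626e-34 / 4.5670e-07
= 1.4508e-27 kg*m/s

1.4508e-27


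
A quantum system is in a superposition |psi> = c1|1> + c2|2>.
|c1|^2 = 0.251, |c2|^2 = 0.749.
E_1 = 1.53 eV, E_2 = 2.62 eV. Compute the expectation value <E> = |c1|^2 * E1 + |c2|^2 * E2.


<E> = |c1|^2 * E1 + |c2|^2 * E2
= 0.251 * 1.53 + 0.749 * 2.62
= 0.384 + 1.9624
= 2.3464 eV

2.3464


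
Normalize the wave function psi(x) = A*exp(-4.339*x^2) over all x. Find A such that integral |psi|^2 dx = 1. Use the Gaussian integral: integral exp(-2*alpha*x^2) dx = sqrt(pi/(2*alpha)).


integral |psi|^2 dx = A^2 * sqrt(pi/(2*alpha)) = 1
A^2 = sqrt(2*alpha/pi)
= sqrt(2 * 4.339 / pi)
= 1.662015
A = sqrt(1.662015)
= 1.2892

1.2892


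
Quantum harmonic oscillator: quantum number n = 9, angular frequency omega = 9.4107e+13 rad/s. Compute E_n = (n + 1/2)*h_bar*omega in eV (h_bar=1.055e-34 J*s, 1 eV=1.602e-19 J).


E = (n + 1/2) * h_bar * omega
= (9 + 0.5) * 1.055e-34 * 9.4107e+13
= 9.5 * 9.9283e-21
= 9.4319e-20 J
= 0.5888 eV

0.5888


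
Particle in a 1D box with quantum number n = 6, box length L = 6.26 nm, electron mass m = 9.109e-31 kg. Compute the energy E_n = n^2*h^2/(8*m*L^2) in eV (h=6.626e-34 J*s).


E = n^2 * h^2 / (8 * m * L^2)
= 6^2 * (6.626e-34)^2 / (8 * 9.109e-31 * (6.26e-9)^2)
= 36 * 4.3904e-67 / (8 * 9.109e-31 * 3.9188e-17)
= 5.5347e-20 J
= 0.3455 eV

0.3455


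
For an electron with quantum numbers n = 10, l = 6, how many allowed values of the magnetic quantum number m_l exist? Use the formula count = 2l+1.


m_l ranges from -l to +l in integer steps
So m_l goes from -6 to +6
Count = 2l + 1 = 2*6 + 1
= 13

13


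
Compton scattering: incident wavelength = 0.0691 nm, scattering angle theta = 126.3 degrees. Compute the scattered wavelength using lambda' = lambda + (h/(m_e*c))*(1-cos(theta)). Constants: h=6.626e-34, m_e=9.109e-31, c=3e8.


Compton wavelength: h/(m_e*c) = 2.4247e-12 m
d_lambda = 2.4247e-12 * (1 - cos(126.3 deg))
= 2.4247e-12 * 1.592013
= 3.8602e-12 m = 0.00386 nm
lambda' = 0.0691 + 0.00386
= 0.07296 nm

0.07296


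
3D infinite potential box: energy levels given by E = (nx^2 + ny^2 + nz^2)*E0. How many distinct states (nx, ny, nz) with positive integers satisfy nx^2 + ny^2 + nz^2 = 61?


Enumerate all (nx, ny, nz) with nx^2 + ny^2 + nz^2 = 61:
(3,4,6)
(3,6,4)
(4,3,6)
(4,6,3)
(6,3,4)
(6,4,3)
Total degeneracy = 6

6


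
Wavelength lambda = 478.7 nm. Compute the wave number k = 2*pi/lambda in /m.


k = 2 * pi / lambda
= 6.2832 / (478.7e-9)
= 6.2832 / 4.7870e-07
= 1.3126e+07 /m

1.3126e+07


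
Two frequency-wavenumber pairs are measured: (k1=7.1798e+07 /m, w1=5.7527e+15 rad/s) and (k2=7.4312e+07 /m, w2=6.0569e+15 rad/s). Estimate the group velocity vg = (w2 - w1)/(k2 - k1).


vg = (w2 - w1) / (k2 - k1)
= (6.0569e+15 - 5.7527e+15) / (7.4312e+07 - 7.1798e+07)
= 3.0420e+14 / 2.5140e+06
= 1.2100e+08 m/s

1.2100e+08


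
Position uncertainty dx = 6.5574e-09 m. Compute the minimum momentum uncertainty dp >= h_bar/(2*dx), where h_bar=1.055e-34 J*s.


dp = h_bar / (2 * dx)
= 1.055e-34 / (2 * 6.5574e-09)
= 1.055e-34 / 1.3115e-08
= 8.0443e-27 kg*m/s

8.0443e-27


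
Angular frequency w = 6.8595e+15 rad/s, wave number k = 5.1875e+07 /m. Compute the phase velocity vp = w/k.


vp = w / k
= 6.8595e+15 / 5.1875e+07
= 1.3223e+08 m/s

1.3223e+08


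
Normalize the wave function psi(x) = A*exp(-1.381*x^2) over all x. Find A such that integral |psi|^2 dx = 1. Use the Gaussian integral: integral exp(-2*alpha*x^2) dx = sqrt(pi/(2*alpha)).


integral |psi|^2 dx = A^2 * sqrt(pi/(2*alpha)) = 1
A^2 = sqrt(2*alpha/pi)
= sqrt(2 * 1.381 / pi)
= 0.937642
A = sqrt(0.937642)
= 0.9683

0.9683


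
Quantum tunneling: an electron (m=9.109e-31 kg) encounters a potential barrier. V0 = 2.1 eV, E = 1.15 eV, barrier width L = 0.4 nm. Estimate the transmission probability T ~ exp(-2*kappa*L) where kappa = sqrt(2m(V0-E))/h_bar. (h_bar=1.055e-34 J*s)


V0 - E = 0.95 eV = 1.5219e-19 J
kappa = sqrt(2 * m * (V0-E)) / h_bar
= sqrt(2 * 9.109e-31 * 1.5219e-19) / 1.055e-34
= 4.9910e+09 /m
2*kappa*L = 2 * 4.9910e+09 * 0.4e-9
= 3.9928
T = exp(-3.9928) = 1.844741e-02

1.844741e-02


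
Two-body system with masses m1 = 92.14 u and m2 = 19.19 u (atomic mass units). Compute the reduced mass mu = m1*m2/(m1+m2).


mu = m1 * m2 / (m1 + m2)
= 92.14 * 19.19 / (92.14 + 19.19)
= 1768.1666 / 111.33
= 15.8822 u

15.8822


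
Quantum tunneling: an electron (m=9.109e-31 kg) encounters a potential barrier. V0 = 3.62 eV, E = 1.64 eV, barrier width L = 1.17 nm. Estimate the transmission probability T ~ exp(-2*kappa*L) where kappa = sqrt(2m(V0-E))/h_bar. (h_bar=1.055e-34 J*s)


V0 - E = 1.98 eV = 3.1720e-19 J
kappa = sqrt(2 * m * (V0-E)) / h_bar
= sqrt(2 * 9.109e-31 * 3.1720e-19) / 1.055e-34
= 7.2055e+09 /m
2*kappa*L = 2 * 7.2055e+09 * 1.17e-9
= 16.8608
T = exp(-16.8608) = 4.758361e-08

4.758361e-08


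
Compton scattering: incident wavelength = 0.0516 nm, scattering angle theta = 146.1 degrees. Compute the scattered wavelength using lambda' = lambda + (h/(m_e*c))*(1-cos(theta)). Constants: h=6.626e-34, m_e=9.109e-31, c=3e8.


Compton wavelength: h/(m_e*c) = 2.4247e-12 m
d_lambda = 2.4247e-12 * (1 - cos(146.1 deg))
= 2.4247e-12 * 1.830012
= 4.4372e-12 m = 0.004437 nm
lambda' = 0.0516 + 0.004437
= 0.056037 nm

0.056037


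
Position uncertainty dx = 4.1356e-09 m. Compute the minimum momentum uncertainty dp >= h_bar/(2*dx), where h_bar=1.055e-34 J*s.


dp = h_bar / (2 * dx)
= 1.055e-34 / (2 * 4.1356e-09)
= 1.055e-34 / 8.2712e-09
= 1.2755e-26 kg*m/s

1.2755e-26


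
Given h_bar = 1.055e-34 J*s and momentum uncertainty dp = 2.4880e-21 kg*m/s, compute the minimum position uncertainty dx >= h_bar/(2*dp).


dx = h_bar / (2 * dp)
= 1.055e-34 / (2 * 2.4880e-21)
= 1.055e-34 / 4.9760e-21
= 2.1202e-14 m

2.1202e-14


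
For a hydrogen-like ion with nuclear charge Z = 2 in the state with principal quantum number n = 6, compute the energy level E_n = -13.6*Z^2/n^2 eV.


E_n = -13.6 * Z^2 / n^2
= -13.6 * 2^2 / 6^2
= -13.6 * 4 / 36
= -1.5111 eV

-1.5111


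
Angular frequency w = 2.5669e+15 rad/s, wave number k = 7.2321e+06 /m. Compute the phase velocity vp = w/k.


vp = w / k
= 2.5669e+15 / 7.2321e+06
= 3.5493e+08 m/s

3.5493e+08


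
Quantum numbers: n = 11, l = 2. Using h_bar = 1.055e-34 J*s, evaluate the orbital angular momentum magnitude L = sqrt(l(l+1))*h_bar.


L = sqrt(l*(l+1)) * h_bar
= sqrt(2 * 3) * 1.055e-34
= sqrt(6) * 1.055e-34
= 2.4495 * 1.055e-34
= 2.5842e-34 J*s

2.5842e-34


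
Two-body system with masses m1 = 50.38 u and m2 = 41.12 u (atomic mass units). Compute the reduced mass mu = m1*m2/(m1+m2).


mu = m1 * m2 / (m1 + m2)
= 50.38 * 41.12 / (50.38 + 41.12)
= 2071.6256 / 91.5
= 22.6407 u

22.6407


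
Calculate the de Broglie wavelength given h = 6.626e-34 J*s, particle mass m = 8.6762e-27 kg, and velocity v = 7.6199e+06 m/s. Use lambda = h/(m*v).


lambda = h / (m * v)
= 6.626e-34 / (8.6762e-27 * 7.6199e+06)
= 6.626e-34 / 6.6112e-20
= 1.0022e-14 m

1.0022e-14


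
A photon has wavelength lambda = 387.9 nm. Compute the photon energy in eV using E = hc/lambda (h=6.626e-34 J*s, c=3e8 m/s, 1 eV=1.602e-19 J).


E = hc / lambda
= (6.626e-34)(3e8) / (387.9e-9)
= 1.9878e-25 / 3.8790e-07
= 5.1245e-19 J
Converting to eV: 5.1245e-19 / 1.602e-19
= 3.1988 eV

3.1988


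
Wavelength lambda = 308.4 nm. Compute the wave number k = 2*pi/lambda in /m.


k = 2 * pi / lambda
= 6.2832 / (308.4e-9)
= 6.2832 / 3.0840e-07
= 2.0373e+07 /m

2.0373e+07


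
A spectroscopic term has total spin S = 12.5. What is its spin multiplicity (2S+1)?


Spin multiplicity = 2S + 1
= 2 * 12.5 + 1
= 25.0 + 1
= 26

26


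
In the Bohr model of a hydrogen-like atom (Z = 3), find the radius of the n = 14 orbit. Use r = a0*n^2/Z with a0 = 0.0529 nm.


r = a0 * n^2 / Z
= 0.0529 * 14^2 / 3
= 0.0529 * 196 / 3
= 3.4561 nm

3.4561


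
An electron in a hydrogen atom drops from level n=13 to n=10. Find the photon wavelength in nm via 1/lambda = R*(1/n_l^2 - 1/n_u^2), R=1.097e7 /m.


1/lambda = R * (1/n_l^2 - 1/n_u^2)
= 1.097e7 * (1/10^2 - 1/13^2)
= 1.097e7 * (0.01 - 0.005917)
= 1.097e7 * 0.004083
= 4.4789e+04 /m
lambda = 1 / 4.4789e+04 = 22327.0316 nm

22327.0316


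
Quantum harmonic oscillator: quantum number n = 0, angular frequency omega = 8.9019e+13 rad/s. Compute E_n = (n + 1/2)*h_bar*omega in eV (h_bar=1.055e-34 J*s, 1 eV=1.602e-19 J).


E = (n + 1/2) * h_bar * omega
= (0 + 0.5) * 1.055e-34 * 8.9019e+13
= 0.5 * 9.3915e-21
= 4.6958e-21 J
= 0.0293 eV

0.0293


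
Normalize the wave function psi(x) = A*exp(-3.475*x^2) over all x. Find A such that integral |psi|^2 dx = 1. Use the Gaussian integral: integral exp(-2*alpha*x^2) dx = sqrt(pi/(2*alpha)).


integral |psi|^2 dx = A^2 * sqrt(pi/(2*alpha)) = 1
A^2 = sqrt(2*alpha/pi)
= sqrt(2 * 3.475 / pi)
= 1.487365
A = sqrt(1.487365)
= 1.2196

1.2196


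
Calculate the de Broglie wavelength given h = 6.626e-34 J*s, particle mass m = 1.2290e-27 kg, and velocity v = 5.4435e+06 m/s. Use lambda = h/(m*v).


lambda = h / (m * v)
= 6.626e-34 / (1.2290e-27 * 5.4435e+06)
= 6.626e-34 / 6.6901e-21
= 9.9042e-14 m

9.9042e-14


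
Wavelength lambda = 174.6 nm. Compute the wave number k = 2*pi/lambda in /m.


k = 2 * pi / lambda
= 6.2832 / (174.6e-9)
= 6.2832 / 1.7460e-07
= 3.5986e+07 /m

3.5986e+07


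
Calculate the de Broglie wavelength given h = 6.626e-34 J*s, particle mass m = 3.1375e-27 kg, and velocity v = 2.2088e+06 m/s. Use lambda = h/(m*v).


lambda = h / (m * v)
= 6.626e-34 / (3.1375e-27 * 2.2088e+06)
= 6.626e-34 / 6.9301e-21
= 9.5612e-14 m

9.5612e-14


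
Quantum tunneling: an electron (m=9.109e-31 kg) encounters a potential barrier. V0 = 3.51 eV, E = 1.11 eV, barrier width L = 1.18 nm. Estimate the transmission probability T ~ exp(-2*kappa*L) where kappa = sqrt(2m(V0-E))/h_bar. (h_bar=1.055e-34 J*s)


V0 - E = 2.4 eV = 3.8448e-19 J
kappa = sqrt(2 * m * (V0-E)) / h_bar
= sqrt(2 * 9.109e-31 * 3.8448e-19) / 1.055e-34
= 7.9330e+09 /m
2*kappa*L = 2 * 7.9330e+09 * 1.18e-9
= 18.7218
T = exp(-18.7218) = 7.400161e-09

7.400161e-09


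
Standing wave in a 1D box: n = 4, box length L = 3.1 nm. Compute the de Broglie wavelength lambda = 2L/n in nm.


lambda = 2L / n
= 2 * 3.1 / 4
= 6.2 / 4
= 1.55 nm

1.55


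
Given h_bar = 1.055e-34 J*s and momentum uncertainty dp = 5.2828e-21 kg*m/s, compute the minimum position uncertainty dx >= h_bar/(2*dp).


dx = h_bar / (2 * dp)
= 1.055e-34 / (2 * 5.2828e-21)
= 1.055e-34 / 1.0566e-20
= 9.9852e-15 m

9.9852e-15


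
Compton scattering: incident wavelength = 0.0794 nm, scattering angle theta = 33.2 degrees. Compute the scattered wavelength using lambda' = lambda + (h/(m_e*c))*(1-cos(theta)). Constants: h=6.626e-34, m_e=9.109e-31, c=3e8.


Compton wavelength: h/(m_e*c) = 2.4247e-12 m
d_lambda = 2.4247e-12 * (1 - cos(33.2 deg))
= 2.4247e-12 * 0.163236
= 3.9580e-13 m = 0.000396 nm
lambda' = 0.0794 + 0.000396
= 0.079796 nm

0.079796


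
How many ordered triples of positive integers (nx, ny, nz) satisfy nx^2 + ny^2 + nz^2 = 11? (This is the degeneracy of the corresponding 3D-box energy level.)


Enumerate all (nx, ny, nz) with nx^2 + ny^2 + nz^2 = 11:
(1,1,3)
(1,3,1)
(3,1,1)
Total degeneracy = 3

3


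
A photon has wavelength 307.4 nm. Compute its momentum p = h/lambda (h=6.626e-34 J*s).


p = h / lambda
= 6.626e-34 / (307.4e-9)
= 6.626e-34 / 3.0740e-07
= 2.1555e-27 kg*m/s

2.1555e-27


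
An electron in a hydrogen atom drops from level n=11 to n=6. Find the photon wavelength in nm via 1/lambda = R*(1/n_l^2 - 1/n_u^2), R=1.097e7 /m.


1/lambda = R * (1/n_l^2 - 1/n_u^2)
= 1.097e7 * (1/6^2 - 1/11^2)
= 1.097e7 * (0.027778 - 0.008264)
= 1.097e7 * 0.019513
= 2.1406e+05 /m
lambda = 1 / 2.1406e+05 = 4671.5642 nm

4671.5642


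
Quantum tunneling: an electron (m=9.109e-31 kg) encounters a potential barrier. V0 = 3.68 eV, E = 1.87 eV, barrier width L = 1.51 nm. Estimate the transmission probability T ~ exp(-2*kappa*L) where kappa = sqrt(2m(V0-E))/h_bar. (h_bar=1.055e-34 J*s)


V0 - E = 1.81 eV = 2.8996e-19 J
kappa = sqrt(2 * m * (V0-E)) / h_bar
= sqrt(2 * 9.109e-31 * 2.8996e-19) / 1.055e-34
= 6.8892e+09 /m
2*kappa*L = 2 * 6.8892e+09 * 1.51e-9
= 20.8054
T = exp(-20.8054) = 9.211790e-10

9.211790e-10


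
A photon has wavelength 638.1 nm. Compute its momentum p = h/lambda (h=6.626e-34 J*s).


p = h / lambda
= 6.626e-34 / (638.1e-9)
= 6.626e-34 / 6.3810e-07
= 1.0384e-27 kg*m/s

1.0384e-27


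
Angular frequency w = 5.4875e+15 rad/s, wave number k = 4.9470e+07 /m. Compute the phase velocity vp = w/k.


vp = w / k
= 5.4875e+15 / 4.9470e+07
= 1.1093e+08 m/s

1.1093e+08


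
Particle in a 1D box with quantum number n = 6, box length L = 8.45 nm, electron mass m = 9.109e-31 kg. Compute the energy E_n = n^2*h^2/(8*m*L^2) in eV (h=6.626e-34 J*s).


E = n^2 * h^2 / (8 * m * L^2)
= 6^2 * (6.626e-34)^2 / (8 * 9.109e-31 * (8.45e-9)^2)
= 36 * 4.3904e-67 / (8 * 9.109e-31 * 7.1402e-17)
= 3.0376e-20 J
= 0.1896 eV

0.1896


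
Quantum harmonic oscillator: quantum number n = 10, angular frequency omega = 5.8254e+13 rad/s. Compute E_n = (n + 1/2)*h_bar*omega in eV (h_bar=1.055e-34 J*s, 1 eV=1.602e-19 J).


E = (n + 1/2) * h_bar * omega
= (10 + 0.5) * 1.055e-34 * 5.8254e+13
= 10.5 * 6.1458e-21
= 6.4531e-20 J
= 0.4028 eV

0.4028


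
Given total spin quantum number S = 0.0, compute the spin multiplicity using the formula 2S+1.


Spin multiplicity = 2S + 1
= 2 * 0.0 + 1
= 0.0 + 1
= 1

1


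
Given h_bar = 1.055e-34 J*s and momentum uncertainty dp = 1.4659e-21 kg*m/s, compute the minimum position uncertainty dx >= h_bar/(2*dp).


dx = h_bar / (2 * dp)
= 1.055e-34 / (2 * 1.4659e-21)
= 1.055e-34 / 2.9318e-21
= 3.5985e-14 m

3.5985e-14


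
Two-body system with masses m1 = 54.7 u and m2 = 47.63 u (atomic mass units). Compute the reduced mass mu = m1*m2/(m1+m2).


mu = m1 * m2 / (m1 + m2)
= 54.7 * 47.63 / (54.7 + 47.63)
= 2605.361 / 102.33
= 25.4604 u

25.4604


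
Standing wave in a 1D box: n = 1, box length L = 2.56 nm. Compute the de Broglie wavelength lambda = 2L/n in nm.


lambda = 2L / n
= 2 * 2.56 / 1
= 5.12 / 1
= 5.12 nm

5.12


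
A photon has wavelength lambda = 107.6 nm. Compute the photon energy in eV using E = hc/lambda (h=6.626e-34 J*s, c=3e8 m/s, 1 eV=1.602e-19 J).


E = hc / lambda
= (6.626e-34)(3e8) / (107.6e-9)
= 1.9878e-25 / 1.0760e-07
= 1.8474e-18 J
Converting to eV: 1.8474e-18 / 1.602e-19
= 11.5318 eV

11.5318


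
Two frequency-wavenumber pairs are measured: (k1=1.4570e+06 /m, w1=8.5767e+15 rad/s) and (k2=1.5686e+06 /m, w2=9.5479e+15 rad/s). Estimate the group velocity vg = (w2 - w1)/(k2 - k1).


vg = (w2 - w1) / (k2 - k1)
= (9.5479e+15 - 8.5767e+15) / (1.5686e+06 - 1.4570e+06)
= 9.7120e+14 / 1.1160e+05
= 8.7025e+09 m/s

8.7025e+09


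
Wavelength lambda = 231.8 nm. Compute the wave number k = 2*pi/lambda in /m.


k = 2 * pi / lambda
= 6.2832 / (231.8e-9)
= 6.2832 / 2.3180e-07
= 2.7106e+07 /m

2.7106e+07


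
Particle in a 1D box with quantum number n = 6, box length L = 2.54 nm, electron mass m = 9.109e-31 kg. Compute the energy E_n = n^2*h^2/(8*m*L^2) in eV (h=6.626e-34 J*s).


E = n^2 * h^2 / (8 * m * L^2)
= 6^2 * (6.626e-34)^2 / (8 * 9.109e-31 * (2.54e-9)^2)
= 36 * 4.3904e-67 / (8 * 9.109e-31 * 6.4516e-18)
= 3.3618e-19 J
= 2.0985 eV

2.0985


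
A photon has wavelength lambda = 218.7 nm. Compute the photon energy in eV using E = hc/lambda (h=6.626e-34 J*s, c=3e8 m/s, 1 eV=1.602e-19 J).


E = hc / lambda
= (6.626e-34)(3e8) / (218.7e-9)
= 1.9878e-25 / 2.1870e-07
= 9.0892e-19 J
Converting to eV: 9.0892e-19 / 1.602e-19
= 5.6736 eV

5.6736


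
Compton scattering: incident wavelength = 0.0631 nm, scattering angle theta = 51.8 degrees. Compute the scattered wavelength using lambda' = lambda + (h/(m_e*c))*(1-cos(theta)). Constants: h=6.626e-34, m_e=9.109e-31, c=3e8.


Compton wavelength: h/(m_e*c) = 2.4247e-12 m
d_lambda = 2.4247e-12 * (1 - cos(51.8 deg))
= 2.4247e-12 * 0.381592
= 9.2525e-13 m = 0.000925 nm
lambda' = 0.0631 + 0.000925
= 0.064025 nm

0.064025


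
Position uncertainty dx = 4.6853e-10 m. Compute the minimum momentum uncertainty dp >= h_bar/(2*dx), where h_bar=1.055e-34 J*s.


dp = h_bar / (2 * dx)
= 1.055e-34 / (2 * 4.6853e-10)
= 1.055e-34 / 9.3706e-10
= 1.1259e-25 kg*m/s

1.1259e-25


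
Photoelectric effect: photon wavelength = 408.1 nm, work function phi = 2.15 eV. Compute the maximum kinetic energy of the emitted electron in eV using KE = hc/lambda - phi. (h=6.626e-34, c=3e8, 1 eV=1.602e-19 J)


E_photon = hc / lambda
= (6.626e-34)(3e8) / (408.1e-9)
= 4.8709e-19 J
= 3.0405 eV
KE = E_photon - phi
= 3.0405 - 2.15
= 0.8905 eV

0.8905


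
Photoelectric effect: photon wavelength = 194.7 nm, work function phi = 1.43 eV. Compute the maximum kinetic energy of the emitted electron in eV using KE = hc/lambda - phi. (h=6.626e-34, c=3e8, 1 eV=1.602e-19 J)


E_photon = hc / lambda
= (6.626e-34)(3e8) / (194.7e-9)
= 1.0210e-18 J
= 6.373 eV
KE = E_photon - phi
= 6.373 - 1.43
= 4.943 eV

4.943


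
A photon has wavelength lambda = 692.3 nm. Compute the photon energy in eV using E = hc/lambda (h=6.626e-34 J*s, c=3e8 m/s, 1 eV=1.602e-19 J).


E = hc / lambda
= (6.626e-34)(3e8) / (692.3e-9)
= 1.9878e-25 / 6.9230e-07
= 2.8713e-19 J
Converting to eV: 2.8713e-19 / 1.602e-19
= 1.7923 eV

1.7923


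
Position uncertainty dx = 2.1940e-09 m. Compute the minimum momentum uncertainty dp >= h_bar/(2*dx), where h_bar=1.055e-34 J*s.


dp = h_bar / (2 * dx)
= 1.055e-34 / (2 * 2.1940e-09)
= 1.055e-34 / 4.3880e-09
= 2.4043e-26 kg*m/s

2.4043e-26


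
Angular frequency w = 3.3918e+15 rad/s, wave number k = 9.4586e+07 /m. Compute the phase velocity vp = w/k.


vp = w / k
= 3.3918e+15 / 9.4586e+07
= 3.5859e+07 m/s

3.5859e+07


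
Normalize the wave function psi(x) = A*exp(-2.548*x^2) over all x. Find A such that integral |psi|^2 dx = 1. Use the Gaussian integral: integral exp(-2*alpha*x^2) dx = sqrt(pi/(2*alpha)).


integral |psi|^2 dx = A^2 * sqrt(pi/(2*alpha)) = 1
A^2 = sqrt(2*alpha/pi)
= sqrt(2 * 2.548 / pi)
= 1.27362
A = sqrt(1.27362)
= 1.1285

1.1285


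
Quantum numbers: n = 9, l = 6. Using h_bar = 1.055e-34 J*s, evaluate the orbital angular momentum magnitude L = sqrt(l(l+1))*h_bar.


L = sqrt(l*(l+1)) * h_bar
= sqrt(6 * 7) * 1.055e-34
= sqrt(42) * 1.055e-34
= 6.4807 * 1.055e-34
= 6.8372e-34 J*s

6.8372e-34


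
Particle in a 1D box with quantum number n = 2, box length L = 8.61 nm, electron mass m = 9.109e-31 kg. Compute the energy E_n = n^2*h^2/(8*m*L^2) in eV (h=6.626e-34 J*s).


E = n^2 * h^2 / (8 * m * L^2)
= 2^2 * (6.626e-34)^2 / (8 * 9.109e-31 * (8.61e-9)^2)
= 4 * 4.3904e-67 / (8 * 9.109e-31 * 7.4132e-17)
= 3.2508e-21 J
= 0.0203 eV

0.0203


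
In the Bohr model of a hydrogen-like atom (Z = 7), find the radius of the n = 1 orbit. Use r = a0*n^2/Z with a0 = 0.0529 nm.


r = a0 * n^2 / Z
= 0.0529 * 1^2 / 7
= 0.0529 * 1 / 7
= 0.0076 nm

0.0076


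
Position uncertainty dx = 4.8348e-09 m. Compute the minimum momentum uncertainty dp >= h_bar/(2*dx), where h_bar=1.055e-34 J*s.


dp = h_bar / (2 * dx)
= 1.055e-34 / (2 * 4.8348e-09)
= 1.055e-34 / 9.6696e-09
= 1.0910e-26 kg*m/s

1.0910e-26


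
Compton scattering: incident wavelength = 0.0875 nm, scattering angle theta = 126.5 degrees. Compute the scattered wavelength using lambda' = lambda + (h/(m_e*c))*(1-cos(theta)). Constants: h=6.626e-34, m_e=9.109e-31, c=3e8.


Compton wavelength: h/(m_e*c) = 2.4247e-12 m
d_lambda = 2.4247e-12 * (1 - cos(126.5 deg))
= 2.4247e-12 * 1.594823
= 3.8670e-12 m = 0.003867 nm
lambda' = 0.0875 + 0.003867
= 0.091367 nm

0.091367


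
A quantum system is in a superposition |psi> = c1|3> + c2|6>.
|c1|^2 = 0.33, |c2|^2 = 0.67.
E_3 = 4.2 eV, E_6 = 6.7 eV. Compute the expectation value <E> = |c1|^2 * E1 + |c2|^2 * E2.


<E> = |c1|^2 * E1 + |c2|^2 * E2
= 0.33 * 4.2 + 0.67 * 6.7
= 1.386 + 4.489
= 5.875 eV

5.875


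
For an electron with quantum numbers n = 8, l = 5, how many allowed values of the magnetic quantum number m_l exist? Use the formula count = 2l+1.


m_l ranges from -l to +l in integer steps
So m_l goes from -5 to +5
Count = 2l + 1 = 2*5 + 1
= 11

11


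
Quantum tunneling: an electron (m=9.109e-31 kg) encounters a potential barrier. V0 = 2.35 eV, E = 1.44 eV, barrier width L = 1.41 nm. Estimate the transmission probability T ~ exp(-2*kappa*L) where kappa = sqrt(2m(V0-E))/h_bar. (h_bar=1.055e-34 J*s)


V0 - E = 0.91 eV = 1.4578e-19 J
kappa = sqrt(2 * m * (V0-E)) / h_bar
= sqrt(2 * 9.109e-31 * 1.4578e-19) / 1.055e-34
= 4.8848e+09 /m
2*kappa*L = 2 * 4.8848e+09 * 1.41e-9
= 13.7752
T = exp(-13.7752) = 1.041100e-06

1.041100e-06


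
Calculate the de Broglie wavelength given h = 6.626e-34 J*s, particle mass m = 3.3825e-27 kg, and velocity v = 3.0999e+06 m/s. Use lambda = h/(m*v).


lambda = h / (m * v)
= 6.626e-34 / (3.3825e-27 * 3.0999e+06)
= 6.626e-34 / 1.0485e-20
= 6.3193e-14 m

6.3193e-14


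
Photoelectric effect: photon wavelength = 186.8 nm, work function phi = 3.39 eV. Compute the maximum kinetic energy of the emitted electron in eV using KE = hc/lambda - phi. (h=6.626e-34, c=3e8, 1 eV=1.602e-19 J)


E_photon = hc / lambda
= (6.626e-34)(3e8) / (186.8e-9)
= 1.0641e-18 J
= 6.6425 eV
KE = E_photon - phi
= 6.6425 - 3.39
= 3.2525 eV

3.2525


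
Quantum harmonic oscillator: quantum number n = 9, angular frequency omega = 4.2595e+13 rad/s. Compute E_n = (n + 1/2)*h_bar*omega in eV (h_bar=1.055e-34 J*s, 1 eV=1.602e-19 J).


E = (n + 1/2) * h_bar * omega
= (9 + 0.5) * 1.055e-34 * 4.2595e+13
= 9.5 * 4.4938e-21
= 4.2691e-20 J
= 0.2665 eV

0.2665


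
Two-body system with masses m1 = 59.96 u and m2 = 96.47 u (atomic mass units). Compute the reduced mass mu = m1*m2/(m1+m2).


mu = m1 * m2 / (m1 + m2)
= 59.96 * 96.47 / (59.96 + 96.47)
= 5784.3412 / 156.43
= 36.9772 u

36.9772


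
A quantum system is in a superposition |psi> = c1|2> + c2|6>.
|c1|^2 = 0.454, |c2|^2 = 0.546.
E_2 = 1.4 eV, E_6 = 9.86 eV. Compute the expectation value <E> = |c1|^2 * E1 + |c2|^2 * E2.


<E> = |c1|^2 * E1 + |c2|^2 * E2
= 0.454 * 1.4 + 0.546 * 9.86
= 0.6356 + 5.3836
= 6.0192 eV

6.0192


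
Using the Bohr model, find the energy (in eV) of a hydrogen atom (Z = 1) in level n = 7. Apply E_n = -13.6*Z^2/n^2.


E_n = -13.6 * Z^2 / n^2
= -13.6 * 1^2 / 7^2
= -13.6 * 1 / 49
= -0.2776 eV

-0.2776


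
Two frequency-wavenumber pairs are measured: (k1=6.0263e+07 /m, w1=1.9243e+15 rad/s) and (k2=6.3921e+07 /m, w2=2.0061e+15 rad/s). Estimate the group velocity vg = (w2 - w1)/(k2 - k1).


vg = (w2 - w1) / (k2 - k1)
= (2.0061e+15 - 1.9243e+15) / (6.3921e+07 - 6.0263e+07)
= 8.1800e+13 / 3.6580e+06
= 2.2362e+07 m/s

2.2362e+07


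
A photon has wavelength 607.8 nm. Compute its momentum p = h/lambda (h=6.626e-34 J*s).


p = h / lambda
= 6.626e-34 / (607.8e-9)
= 6.626e-34 / 6.0780e-07
= 1.0902e-27 kg*m/s

1.0902e-27


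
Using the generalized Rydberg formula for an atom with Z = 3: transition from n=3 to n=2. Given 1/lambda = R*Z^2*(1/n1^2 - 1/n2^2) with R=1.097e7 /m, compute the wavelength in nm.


1/lambda = R * Z^2 * (1/n1^2 - 1/n2^2)
= 1.097e7 * 3^2 * (1/2^2 - 1/3^2)
= 1.097e7 * 9 * (0.25 - 0.111111)
= 1.3712e+07 /m
lambda = 1 / 1.3712e+07
= 72.9262 nm

72.9262


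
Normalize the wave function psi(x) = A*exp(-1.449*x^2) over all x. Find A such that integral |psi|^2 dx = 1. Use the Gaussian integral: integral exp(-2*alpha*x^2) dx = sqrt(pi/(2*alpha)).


integral |psi|^2 dx = A^2 * sqrt(pi/(2*alpha)) = 1
A^2 = sqrt(2*alpha/pi)
= sqrt(2 * 1.449 / pi)
= 0.960449
A = sqrt(0.960449)
= 0.98

0.98


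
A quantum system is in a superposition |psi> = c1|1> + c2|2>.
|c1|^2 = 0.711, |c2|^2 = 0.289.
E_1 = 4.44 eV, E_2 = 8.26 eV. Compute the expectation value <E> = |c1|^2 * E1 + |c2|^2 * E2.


<E> = |c1|^2 * E1 + |c2|^2 * E2
= 0.711 * 4.44 + 0.289 * 8.26
= 3.1568 + 2.3871
= 5.544 eV

5.544


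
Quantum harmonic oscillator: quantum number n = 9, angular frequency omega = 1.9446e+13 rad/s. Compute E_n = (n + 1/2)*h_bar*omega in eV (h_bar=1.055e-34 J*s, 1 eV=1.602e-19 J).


E = (n + 1/2) * h_bar * omega
= (9 + 0.5) * 1.055e-34 * 1.9446e+13
= 9.5 * 2.0516e-21
= 1.9490e-20 J
= 0.1217 eV

0.1217


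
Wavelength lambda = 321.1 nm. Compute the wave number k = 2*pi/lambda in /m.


k = 2 * pi / lambda
= 6.2832 / (321.1e-9)
= 6.2832 / 3.2110e-07
= 1.9568e+07 /m

1.9568e+07


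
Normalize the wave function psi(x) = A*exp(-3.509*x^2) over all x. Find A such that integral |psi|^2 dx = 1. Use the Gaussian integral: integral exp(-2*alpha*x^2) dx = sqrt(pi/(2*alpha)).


integral |psi|^2 dx = A^2 * sqrt(pi/(2*alpha)) = 1
A^2 = sqrt(2*alpha/pi)
= sqrt(2 * 3.509 / pi)
= 1.494623
A = sqrt(1.494623)
= 1.2225

1.2225


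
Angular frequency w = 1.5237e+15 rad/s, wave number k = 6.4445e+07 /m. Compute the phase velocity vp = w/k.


vp = w / k
= 1.5237e+15 / 6.4445e+07
= 2.3643e+07 m/s

2.3643e+07


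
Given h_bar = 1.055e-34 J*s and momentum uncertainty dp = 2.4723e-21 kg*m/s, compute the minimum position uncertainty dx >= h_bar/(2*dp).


dx = h_bar / (2 * dp)
= 1.055e-34 / (2 * 2.4723e-21)
= 1.055e-34 / 4.9446e-21
= 2.1336e-14 m

2.1336e-14


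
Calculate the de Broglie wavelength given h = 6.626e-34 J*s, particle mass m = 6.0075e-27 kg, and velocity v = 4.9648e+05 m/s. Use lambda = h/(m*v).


lambda = h / (m * v)
= 6.626e-34 / (6.0075e-27 * 4.9648e+05)
= 6.626e-34 / 2.9826e-21
= 2.2215e-13 m

2.2215e-13


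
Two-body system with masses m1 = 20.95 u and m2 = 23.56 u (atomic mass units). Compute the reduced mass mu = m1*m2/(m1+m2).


mu = m1 * m2 / (m1 + m2)
= 20.95 * 23.56 / (20.95 + 23.56)
= 493.582 / 44.51
= 11.0892 u

11.0892


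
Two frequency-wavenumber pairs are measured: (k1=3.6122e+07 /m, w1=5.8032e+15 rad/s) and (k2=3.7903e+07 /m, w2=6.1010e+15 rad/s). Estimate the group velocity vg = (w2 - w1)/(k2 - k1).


vg = (w2 - w1) / (k2 - k1)
= (6.1010e+15 - 5.8032e+15) / (3.7903e+07 - 3.6122e+07)
= 2.9780e+14 / 1.7810e+06
= 1.6721e+08 m/s

1.6721e+08


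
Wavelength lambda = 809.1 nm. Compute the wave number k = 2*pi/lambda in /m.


k = 2 * pi / lambda
= 6.2832 / (809.1e-9)
= 6.2832 / 8.0910e-07
= 7.7656e+06 /m

7.7656e+06


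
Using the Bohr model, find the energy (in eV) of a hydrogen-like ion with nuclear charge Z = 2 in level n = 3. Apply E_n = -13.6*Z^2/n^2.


E_n = -13.6 * Z^2 / n^2
= -13.6 * 2^2 / 3^2
= -13.6 * 4 / 9
= -6.0444 eV

-6.0444


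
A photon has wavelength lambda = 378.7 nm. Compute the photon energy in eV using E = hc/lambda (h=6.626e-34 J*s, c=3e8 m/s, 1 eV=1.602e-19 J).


E = hc / lambda
= (6.626e-34)(3e8) / (378.7e-9)
= 1.9878e-25 / 3.7870e-07
= 5.2490e-19 J
Converting to eV: 5.2490e-19 / 1.602e-19
= 3.2765 eV

3.2765


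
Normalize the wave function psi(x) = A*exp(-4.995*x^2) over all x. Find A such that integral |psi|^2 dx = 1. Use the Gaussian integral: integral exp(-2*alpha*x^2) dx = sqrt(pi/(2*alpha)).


integral |psi|^2 dx = A^2 * sqrt(pi/(2*alpha)) = 1
A^2 = sqrt(2*alpha/pi)
= sqrt(2 * 4.995 / pi)
= 1.783232
A = sqrt(1.783232)
= 1.3354

1.3354


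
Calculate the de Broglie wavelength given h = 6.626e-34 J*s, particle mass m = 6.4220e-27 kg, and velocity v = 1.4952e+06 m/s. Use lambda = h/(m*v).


lambda = h / (m * v)
= 6.626e-34 / (6.4220e-27 * 1.4952e+06)
= 6.626e-34 / 9.6022e-21
= 6.9005e-14 m

6.9005e-14


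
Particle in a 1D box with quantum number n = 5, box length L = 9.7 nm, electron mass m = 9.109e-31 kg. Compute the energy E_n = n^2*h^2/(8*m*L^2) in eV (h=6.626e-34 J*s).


E = n^2 * h^2 / (8 * m * L^2)
= 5^2 * (6.626e-34)^2 / (8 * 9.109e-31 * (9.7e-9)^2)
= 25 * 4.3904e-67 / (8 * 9.109e-31 * 9.4090e-17)
= 1.6008e-20 J
= 0.0999 eV

0.0999


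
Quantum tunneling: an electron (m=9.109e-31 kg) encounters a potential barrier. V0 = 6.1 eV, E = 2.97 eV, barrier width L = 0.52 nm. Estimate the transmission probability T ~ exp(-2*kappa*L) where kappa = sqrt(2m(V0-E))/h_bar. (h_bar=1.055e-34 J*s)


V0 - E = 3.13 eV = 5.0143e-19 J
kappa = sqrt(2 * m * (V0-E)) / h_bar
= sqrt(2 * 9.109e-31 * 5.0143e-19) / 1.055e-34
= 9.0594e+09 /m
2*kappa*L = 2 * 9.0594e+09 * 0.52e-9
= 9.4218
T = exp(-9.4218) = 8.093884e-05

8.093884e-05


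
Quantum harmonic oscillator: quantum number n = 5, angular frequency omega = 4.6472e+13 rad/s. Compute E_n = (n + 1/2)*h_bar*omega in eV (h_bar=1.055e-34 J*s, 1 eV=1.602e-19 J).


E = (n + 1/2) * h_bar * omega
= (5 + 0.5) * 1.055e-34 * 4.6472e+13
= 5.5 * 4.9028e-21
= 2.6965e-20 J
= 0.1683 eV

0.1683


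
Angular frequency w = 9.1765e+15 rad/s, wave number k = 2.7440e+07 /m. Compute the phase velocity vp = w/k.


vp = w / k
= 9.1765e+15 / 2.7440e+07
= 3.3442e+08 m/s

3.3442e+08


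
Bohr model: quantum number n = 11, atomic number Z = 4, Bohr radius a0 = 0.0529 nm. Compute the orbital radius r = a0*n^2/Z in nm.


r = a0 * n^2 / Z
= 0.0529 * 11^2 / 4
= 0.0529 * 121 / 4
= 1.6002 nm

1.6002


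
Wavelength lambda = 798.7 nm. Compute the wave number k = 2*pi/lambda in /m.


k = 2 * pi / lambda
= 6.2832 / (798.7e-9)
= 6.2832 / 7.9870e-07
= 7.8668e+06 /m

7.8668e+06


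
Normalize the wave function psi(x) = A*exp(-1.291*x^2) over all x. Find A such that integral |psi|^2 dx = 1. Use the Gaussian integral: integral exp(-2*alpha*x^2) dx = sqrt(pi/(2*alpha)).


integral |psi|^2 dx = A^2 * sqrt(pi/(2*alpha)) = 1
A^2 = sqrt(2*alpha/pi)
= sqrt(2 * 1.291 / pi)
= 0.906574
A = sqrt(0.906574)
= 0.9521

0.9521


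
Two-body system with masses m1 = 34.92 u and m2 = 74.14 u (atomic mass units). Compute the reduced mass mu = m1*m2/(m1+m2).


mu = m1 * m2 / (m1 + m2)
= 34.92 * 74.14 / (34.92 + 74.14)
= 2588.9688 / 109.06
= 23.7389 u

23.7389


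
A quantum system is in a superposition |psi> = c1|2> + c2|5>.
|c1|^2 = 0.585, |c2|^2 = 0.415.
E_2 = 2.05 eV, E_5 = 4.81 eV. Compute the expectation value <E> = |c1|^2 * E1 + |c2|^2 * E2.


<E> = |c1|^2 * E1 + |c2|^2 * E2
= 0.585 * 2.05 + 0.415 * 4.81
= 1.1992 + 1.9961
= 3.1954 eV

3.1954


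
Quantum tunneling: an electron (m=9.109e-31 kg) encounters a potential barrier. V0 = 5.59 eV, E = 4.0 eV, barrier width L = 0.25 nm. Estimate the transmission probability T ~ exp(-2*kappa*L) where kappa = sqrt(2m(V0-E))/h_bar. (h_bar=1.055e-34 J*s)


V0 - E = 1.59 eV = 2.5472e-19 J
kappa = sqrt(2 * m * (V0-E)) / h_bar
= sqrt(2 * 9.109e-31 * 2.5472e-19) / 1.055e-34
= 6.4570e+09 /m
2*kappa*L = 2 * 6.4570e+09 * 0.25e-9
= 3.2285
T = exp(-3.2285) = 3.961779e-02

3.961779e-02


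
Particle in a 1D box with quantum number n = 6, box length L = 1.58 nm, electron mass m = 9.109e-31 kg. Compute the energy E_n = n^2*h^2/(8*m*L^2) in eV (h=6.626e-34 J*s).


E = n^2 * h^2 / (8 * m * L^2)
= 6^2 * (6.626e-34)^2 / (8 * 9.109e-31 * (1.58e-9)^2)
= 36 * 4.3904e-67 / (8 * 9.109e-31 * 2.4964e-18)
= 8.6882e-19 J
= 5.4234 eV

5.4234


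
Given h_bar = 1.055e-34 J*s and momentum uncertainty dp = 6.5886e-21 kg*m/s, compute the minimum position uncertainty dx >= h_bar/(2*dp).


dx = h_bar / (2 * dp)
= 1.055e-34 / (2 * 6.5886e-21)
= 1.055e-34 / 1.3177e-20
= 8.0063e-15 m

8.0063e-15


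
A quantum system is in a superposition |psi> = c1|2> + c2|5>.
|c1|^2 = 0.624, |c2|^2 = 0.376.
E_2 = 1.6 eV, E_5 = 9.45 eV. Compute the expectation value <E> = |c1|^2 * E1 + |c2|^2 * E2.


<E> = |c1|^2 * E1 + |c2|^2 * E2
= 0.624 * 1.6 + 0.376 * 9.45
= 0.9984 + 3.5532
= 4.5516 eV

4.5516


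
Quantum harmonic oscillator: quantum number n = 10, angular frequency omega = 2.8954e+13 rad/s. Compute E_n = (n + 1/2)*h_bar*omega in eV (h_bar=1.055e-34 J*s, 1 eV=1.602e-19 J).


E = (n + 1/2) * h_bar * omega
= (10 + 0.5) * 1.055e-34 * 2.8954e+13
= 10.5 * 3.0546e-21
= 3.2074e-20 J
= 0.2002 eV

0.2002


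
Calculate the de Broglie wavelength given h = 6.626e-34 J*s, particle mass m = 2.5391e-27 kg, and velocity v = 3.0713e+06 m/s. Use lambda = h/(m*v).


lambda = h / (m * v)
= 6.626e-34 / (2.5391e-27 * 3.0713e+06)
= 6.626e-34 / 7.7983e-21
= 8.4967e-14 m

8.4967e-14


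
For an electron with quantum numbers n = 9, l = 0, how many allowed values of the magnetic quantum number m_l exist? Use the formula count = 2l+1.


m_l ranges from -l to +l in integer steps
So m_l goes from -0 to +0
Count = 2l + 1 = 2*0 + 1
= 1

1


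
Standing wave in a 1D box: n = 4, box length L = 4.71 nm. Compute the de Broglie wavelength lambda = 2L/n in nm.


lambda = 2L / n
= 2 * 4.71 / 4
= 9.42 / 4
= 2.355 nm

2.355


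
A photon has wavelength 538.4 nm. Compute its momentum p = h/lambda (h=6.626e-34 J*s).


p = h / lambda
= 6.626e-34 / (538.4e-9)
= 6.626e-34 / 5.3840e-07
= 1.2307e-27 kg*m/s

1.2307e-27


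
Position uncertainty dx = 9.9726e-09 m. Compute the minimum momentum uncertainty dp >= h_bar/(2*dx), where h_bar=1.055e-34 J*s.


dp = h_bar / (2 * dx)
= 1.055e-34 / (2 * 9.9726e-09)
= 1.055e-34 / 1.9945e-08
= 5.2895e-27 kg*m/s

5.2895e-27


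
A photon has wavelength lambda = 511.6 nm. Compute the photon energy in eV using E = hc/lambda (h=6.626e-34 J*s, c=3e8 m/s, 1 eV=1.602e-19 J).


E = hc / lambda
= (6.626e-34)(3e8) / (511.6e-9)
= 1.9878e-25 / 5.1160e-07
= 3.8855e-19 J
Converting to eV: 3.8855e-19 / 1.602e-19
= 2.4254 eV

2.4254


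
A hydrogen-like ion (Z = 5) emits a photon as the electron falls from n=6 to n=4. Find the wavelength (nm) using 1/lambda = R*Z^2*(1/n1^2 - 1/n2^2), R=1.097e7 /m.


1/lambda = R * Z^2 * (1/n1^2 - 1/n2^2)
= 1.097e7 * 5^2 * (1/4^2 - 1/6^2)
= 1.097e7 * 25 * (0.0625 - 0.027778)
= 9.5226e+06 /m
lambda = 1 / 9.5226e+06
= 105.0137 nm

105.0137


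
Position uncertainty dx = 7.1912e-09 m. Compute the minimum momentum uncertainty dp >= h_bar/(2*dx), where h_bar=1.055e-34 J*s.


dp = h_bar / (2 * dx)
= 1.055e-34 / (2 * 7.1912e-09)
= 1.055e-34 / 1.4382e-08
= 7.3354e-27 kg*m/s

7.3354e-27


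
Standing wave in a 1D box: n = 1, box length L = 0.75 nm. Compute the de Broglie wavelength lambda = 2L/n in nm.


lambda = 2L / n
= 2 * 0.75 / 1
= 1.5 / 1
= 1.5 nm

1.5


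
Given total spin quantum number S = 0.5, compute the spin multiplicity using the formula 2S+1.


Spin multiplicity = 2S + 1
= 2 * 0.5 + 1
= 1.0 + 1
= 2

2


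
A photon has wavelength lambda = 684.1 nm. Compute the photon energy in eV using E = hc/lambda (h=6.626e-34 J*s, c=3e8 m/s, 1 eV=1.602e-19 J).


E = hc / lambda
= (6.626e-34)(3e8) / (684.1e-9)
= 1.9878e-25 / 6.8410e-07
= 2.9057e-19 J
Converting to eV: 2.9057e-19 / 1.602e-19
= 1.8138 eV

1.8138


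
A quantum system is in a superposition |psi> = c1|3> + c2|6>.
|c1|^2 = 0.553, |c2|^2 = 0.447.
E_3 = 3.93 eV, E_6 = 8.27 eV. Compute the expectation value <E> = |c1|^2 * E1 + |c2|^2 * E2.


<E> = |c1|^2 * E1 + |c2|^2 * E2
= 0.553 * 3.93 + 0.447 * 8.27
= 2.1733 + 3.6967
= 5.87 eV

5.87


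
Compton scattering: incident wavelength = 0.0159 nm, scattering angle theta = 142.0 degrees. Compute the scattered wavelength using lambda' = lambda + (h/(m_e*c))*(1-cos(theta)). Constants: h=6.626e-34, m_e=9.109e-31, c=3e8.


Compton wavelength: h/(m_e*c) = 2.4247e-12 m
d_lambda = 2.4247e-12 * (1 - cos(142.0 deg))
= 2.4247e-12 * 1.788011
= 4.3354e-12 m = 0.004335 nm
lambda' = 0.0159 + 0.004335
= 0.020235 nm

0.020235


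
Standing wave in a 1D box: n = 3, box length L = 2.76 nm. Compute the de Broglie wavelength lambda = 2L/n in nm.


lambda = 2L / n
= 2 * 2.76 / 3
= 5.52 / 3
= 1.84 nm

1.84


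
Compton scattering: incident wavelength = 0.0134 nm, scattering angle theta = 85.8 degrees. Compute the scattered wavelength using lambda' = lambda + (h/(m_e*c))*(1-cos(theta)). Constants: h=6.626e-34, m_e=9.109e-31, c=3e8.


Compton wavelength: h/(m_e*c) = 2.4247e-12 m
d_lambda = 2.4247e-12 * (1 - cos(85.8 deg))
= 2.4247e-12 * 0.926762
= 2.2471e-12 m = 0.002247 nm
lambda' = 0.0134 + 0.002247
= 0.015647 nm

0.015647


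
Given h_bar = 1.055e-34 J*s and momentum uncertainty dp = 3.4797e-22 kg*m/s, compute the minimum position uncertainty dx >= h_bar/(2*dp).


dx = h_bar / (2 * dp)
= 1.055e-34 / (2 * 3.4797e-22)
= 1.055e-34 / 6.9594e-22
= 1.5159e-13 m

1.5159e-13
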